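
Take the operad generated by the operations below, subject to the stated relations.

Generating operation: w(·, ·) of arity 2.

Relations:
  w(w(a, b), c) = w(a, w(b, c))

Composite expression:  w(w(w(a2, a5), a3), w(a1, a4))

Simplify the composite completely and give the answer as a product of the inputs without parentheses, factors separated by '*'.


The w-tree's shape is irrelevant; the a-reading-order decides.
w(a2, a5) linearizes to a2 * a5
w(w(a2, a5), a3) linearizes to a2 * a5 * a3
w(a1, a4) linearizes to a1 * a4
w(w(w(a2, a5), a3), w(a1, a4)) linearizes to a2 * a5 * a3 * a1 * a4

a2 * a5 * a3 * a1 * a4


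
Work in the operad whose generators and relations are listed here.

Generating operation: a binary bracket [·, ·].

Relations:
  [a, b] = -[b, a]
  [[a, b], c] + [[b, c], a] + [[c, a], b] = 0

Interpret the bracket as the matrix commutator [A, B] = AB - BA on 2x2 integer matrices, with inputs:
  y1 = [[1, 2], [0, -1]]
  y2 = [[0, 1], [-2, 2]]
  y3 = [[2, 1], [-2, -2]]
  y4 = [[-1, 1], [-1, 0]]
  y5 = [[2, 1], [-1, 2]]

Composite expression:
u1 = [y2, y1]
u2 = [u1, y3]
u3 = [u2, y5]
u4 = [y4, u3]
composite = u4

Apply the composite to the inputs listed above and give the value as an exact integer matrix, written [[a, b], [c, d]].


[[64, 32], [96, -64]]


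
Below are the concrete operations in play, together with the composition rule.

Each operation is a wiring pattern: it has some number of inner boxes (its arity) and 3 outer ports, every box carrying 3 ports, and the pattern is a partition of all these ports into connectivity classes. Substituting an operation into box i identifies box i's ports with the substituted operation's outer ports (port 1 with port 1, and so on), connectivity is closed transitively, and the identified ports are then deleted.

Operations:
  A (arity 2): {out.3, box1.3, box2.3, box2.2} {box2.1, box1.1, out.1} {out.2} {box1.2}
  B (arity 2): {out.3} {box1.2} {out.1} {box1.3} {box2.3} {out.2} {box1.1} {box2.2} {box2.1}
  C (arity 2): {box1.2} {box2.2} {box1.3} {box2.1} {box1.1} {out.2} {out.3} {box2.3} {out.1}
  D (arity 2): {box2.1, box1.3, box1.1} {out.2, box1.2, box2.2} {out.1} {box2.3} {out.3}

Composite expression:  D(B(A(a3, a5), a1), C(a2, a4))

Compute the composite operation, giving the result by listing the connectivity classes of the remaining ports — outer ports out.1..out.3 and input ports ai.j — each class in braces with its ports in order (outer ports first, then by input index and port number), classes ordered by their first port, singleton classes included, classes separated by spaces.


{out.1} {out.2} {out.3} {a1.1} {a1.2} {a1.3} {a2.1} {a2.2} {a2.3} {a3.1, a5.1} {a3.2} {a3.3, a5.2, a5.3} {a4.1} {a4.2} {a4.3}

Reachability decides: close wires over D-identified ports.
composing A on (a3, a5), with out.j its own outer ports: {out.1, a3.1, a5.1} {out.2} {out.3, a3.3, a5.2, a5.3} {a3.2}
composing B on (a3, a5, a1), with out.j its own outer ports: {out.1} {out.2} {out.3} {a1.1} {a1.2} {a1.3} {a3.1, a5.1} {a3.2} {a3.3, a5.2, a5.3}
composing C on (a2, a4), with out.j its own outer ports: {out.1} {out.2} {out.3} {a2.1} {a2.2} {a2.3} {a4.1} {a4.2} {a4.3}
composing D on (a3, a5, a1, a2, a4), with out.j its own outer ports: {out.1} {out.2} {out.3} {a1.1} {a1.2} {a1.3} {a2.1} {a2.2} {a2.3} {a3.1, a5.1} {a3.2} {a3.3, a5.2, a5.3} {a4.1} {a4.2} {a4.3}


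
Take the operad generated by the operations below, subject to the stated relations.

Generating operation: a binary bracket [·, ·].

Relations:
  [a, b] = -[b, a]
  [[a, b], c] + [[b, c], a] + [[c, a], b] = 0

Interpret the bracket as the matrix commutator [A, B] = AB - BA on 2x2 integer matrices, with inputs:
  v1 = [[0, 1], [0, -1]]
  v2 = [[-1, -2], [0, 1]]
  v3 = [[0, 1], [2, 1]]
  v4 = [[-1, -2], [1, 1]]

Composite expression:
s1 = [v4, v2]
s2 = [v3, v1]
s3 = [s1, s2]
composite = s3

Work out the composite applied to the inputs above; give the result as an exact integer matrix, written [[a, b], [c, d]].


[[-4, -8], [0, 4]]

[v4, v2] = [[2, 0], [-2, -2]]
[v3, v1] = [[-2, -2], [2, 2]]
[[v4, v2], [v3, v1]] = [[-4, -8], [0, 4]]


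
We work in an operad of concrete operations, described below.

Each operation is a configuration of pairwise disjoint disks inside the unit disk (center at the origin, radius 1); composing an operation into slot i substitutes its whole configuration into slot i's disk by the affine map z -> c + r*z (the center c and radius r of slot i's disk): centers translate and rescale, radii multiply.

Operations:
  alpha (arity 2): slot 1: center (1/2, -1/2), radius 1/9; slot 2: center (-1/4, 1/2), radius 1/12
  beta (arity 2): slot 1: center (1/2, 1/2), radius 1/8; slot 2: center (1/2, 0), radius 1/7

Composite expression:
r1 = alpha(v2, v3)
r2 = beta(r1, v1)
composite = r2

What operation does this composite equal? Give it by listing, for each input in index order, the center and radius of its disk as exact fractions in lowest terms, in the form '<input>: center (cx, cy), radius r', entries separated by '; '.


v1: center (1/2, 0), radius 1/7; v2: center (9/16, 7/16), radius 1/72; v3: center (15/32, 9/16), radius 1/96

Below beta, radii multiply path by path; the v-disk centers shift.
input v2: applying the 2 nested substitutions gives center (9/16, 7/16), radius 1/72
input v3: applying the 2 nested substitutions gives center (15/32, 9/16), radius 1/96
input v1: applying the 1 nested substitution gives center (1/2, 0), radius 1/7


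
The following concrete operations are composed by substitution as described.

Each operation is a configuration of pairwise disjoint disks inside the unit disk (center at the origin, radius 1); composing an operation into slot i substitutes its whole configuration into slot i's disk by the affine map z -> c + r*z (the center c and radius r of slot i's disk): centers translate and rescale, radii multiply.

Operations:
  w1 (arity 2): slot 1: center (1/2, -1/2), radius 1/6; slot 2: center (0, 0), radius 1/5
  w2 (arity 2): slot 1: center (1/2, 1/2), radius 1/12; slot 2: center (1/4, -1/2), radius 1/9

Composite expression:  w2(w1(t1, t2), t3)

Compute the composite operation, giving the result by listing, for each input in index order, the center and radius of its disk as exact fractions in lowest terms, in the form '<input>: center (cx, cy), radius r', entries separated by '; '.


t1: center (13/24, 11/24), radius 1/72; t2: center (1/2, 1/2), radius 1/60; t3: center (1/4, -1/2), radius 1/9

Nesting under w2 composes maps z -> c + r*z down each t-path.
t1 passes through 2 substitutions, ending at center (13/24, 11/24), radius 1/72
t2 passes through 2 substitutions, ending at center (1/2, 1/2), radius 1/60
t3 passes through 1 substitution, ending at center (1/4, -1/2), radius 1/9


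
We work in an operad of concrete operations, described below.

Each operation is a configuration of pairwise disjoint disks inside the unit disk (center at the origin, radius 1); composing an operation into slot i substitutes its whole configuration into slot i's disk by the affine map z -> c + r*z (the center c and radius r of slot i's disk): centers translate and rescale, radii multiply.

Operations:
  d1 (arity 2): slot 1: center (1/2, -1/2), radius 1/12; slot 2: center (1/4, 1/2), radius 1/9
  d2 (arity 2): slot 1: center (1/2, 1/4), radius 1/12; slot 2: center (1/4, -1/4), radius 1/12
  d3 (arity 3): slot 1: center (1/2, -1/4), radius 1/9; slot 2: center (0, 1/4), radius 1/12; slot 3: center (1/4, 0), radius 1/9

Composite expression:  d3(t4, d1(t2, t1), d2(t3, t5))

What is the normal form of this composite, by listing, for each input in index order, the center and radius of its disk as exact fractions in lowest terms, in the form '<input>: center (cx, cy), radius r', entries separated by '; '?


t1: center (1/48, 7/24), radius 1/108; t2: center (1/24, 5/24), radius 1/144; t3: center (11/36, 1/36), radius 1/108; t4: center (1/2, -1/4), radius 1/9; t5: center (5/18, -1/36), radius 1/108

Each t-disk chains the slot maps above it in d3; radii multiply.
input t4: composing its 1 substitution step yields center (1/2, -1/4), radius 1/9
input t2: composing its 2 substitution steps yields center (1/24, 5/24), radius 1/144
input t1: composing its 2 substitution steps yields center (1/48, 7/24), radius 1/108
input t3: composing its 2 substitution steps yields center (11/36, 1/36), radius 1/108
input t5: composing its 2 substitution steps yields center (5/18, -1/36), radius 1/108


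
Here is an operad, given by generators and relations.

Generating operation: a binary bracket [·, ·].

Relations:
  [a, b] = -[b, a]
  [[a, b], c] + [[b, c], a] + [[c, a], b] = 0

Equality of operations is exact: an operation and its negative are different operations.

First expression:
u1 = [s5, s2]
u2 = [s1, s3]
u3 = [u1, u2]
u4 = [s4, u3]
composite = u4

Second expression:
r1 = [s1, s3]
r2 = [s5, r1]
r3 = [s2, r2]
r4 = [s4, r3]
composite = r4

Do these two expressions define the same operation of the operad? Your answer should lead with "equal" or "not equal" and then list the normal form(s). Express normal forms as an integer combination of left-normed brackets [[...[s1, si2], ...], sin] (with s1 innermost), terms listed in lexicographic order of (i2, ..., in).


not equal: they reduce to -[[[[s1, s3], s2], s5], s4] + [[[[s1, s3], s5], s2], s4] and -[[[[s1, s3], s5], s2], s4]


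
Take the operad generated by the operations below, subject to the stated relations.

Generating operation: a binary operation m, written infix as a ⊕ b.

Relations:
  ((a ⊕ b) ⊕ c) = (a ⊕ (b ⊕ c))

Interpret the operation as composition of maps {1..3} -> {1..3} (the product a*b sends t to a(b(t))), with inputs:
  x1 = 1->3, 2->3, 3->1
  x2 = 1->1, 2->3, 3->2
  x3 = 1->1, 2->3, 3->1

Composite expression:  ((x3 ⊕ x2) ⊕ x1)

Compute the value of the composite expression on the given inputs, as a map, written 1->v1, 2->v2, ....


1->3, 2->3, 3->1

(x3 ⊕ x2) = 1->1, 2->1, 3->3
((x3 ⊕ x2) ⊕ x1) = 1->3, 2->3, 3->1


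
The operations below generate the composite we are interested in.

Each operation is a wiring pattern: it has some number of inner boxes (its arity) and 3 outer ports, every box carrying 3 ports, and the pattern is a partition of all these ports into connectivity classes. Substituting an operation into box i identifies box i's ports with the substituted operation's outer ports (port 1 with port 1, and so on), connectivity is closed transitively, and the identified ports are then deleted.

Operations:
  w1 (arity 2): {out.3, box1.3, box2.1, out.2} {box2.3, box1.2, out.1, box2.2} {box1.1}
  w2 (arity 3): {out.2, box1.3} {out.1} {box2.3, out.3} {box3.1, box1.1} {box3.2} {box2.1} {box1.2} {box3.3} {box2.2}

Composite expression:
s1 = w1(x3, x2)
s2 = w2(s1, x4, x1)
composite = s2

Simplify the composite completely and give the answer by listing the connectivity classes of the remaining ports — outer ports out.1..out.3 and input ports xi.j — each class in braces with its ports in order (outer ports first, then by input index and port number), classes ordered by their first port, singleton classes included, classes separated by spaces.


{out.1} {out.2, x2.1, x3.3} {out.3, x4.3} {x1.1, x2.2, x2.3, x3.2} {x1.2} {x1.3} {x3.1} {x4.1} {x4.2}

Treat the ports identified at w2 as solder joints: merge, then drop.
after w1, the pattern on (x3, x2) reads {out.1, x2.2, x2.3, x3.2} {out.2, out.3, x2.1, x3.3} {x3.1} (out.j = its outer ports)
after w2, the pattern on (x3, x2, x4, x1) reads {out.1} {out.2, x2.1, x3.3} {out.3, x4.3} {x1.1, x2.2, x2.3, x3.2} {x1.2} {x1.3} {x3.1} {x4.1} {x4.2} (out.j = its outer ports)


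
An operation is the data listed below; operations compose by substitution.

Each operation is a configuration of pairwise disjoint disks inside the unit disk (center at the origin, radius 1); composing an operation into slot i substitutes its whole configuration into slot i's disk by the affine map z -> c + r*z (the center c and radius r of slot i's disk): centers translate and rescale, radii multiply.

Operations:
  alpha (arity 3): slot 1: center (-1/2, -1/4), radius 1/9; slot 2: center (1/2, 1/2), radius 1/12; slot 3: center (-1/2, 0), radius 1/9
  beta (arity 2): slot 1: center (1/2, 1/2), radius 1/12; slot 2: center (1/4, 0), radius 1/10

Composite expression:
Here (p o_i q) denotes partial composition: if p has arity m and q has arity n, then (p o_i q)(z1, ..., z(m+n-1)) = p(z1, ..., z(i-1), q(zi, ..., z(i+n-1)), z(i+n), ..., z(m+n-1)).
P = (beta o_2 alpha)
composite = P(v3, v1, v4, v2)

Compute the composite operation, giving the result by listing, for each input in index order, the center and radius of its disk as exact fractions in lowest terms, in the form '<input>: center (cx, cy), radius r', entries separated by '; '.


Each v-disk chains the slot maps above it in beta; radii multiply.
tracing v3 down its 1-map path: center (1/2, 1/2), radius 1/12
tracing v1 down its 2-map path: center (1/5, -1/40), radius 1/90
tracing v4 down its 2-map path: center (3/10, 1/20), radius 1/120
tracing v2 down its 2-map path: center (1/5, 0), radius 1/90

v1: center (1/5, -1/40), radius 1/90; v2: center (1/5, 0), radius 1/90; v3: center (1/2, 1/2), radius 1/12; v4: center (3/10, 1/20), radius 1/120


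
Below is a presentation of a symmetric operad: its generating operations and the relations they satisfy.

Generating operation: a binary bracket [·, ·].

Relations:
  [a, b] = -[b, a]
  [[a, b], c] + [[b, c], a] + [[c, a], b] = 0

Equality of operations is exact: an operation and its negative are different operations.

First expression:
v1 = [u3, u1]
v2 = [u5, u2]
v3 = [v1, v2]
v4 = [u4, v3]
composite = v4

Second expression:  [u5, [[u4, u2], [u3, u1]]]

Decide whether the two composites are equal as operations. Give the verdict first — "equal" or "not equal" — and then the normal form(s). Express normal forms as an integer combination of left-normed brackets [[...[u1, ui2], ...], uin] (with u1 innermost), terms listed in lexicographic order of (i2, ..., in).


In normal form, the first expression is -[[[[u1, u3], u2], u5], u4] + [[[[u1, u3], u5], u2], u4]
In normal form, the second expression is [[[[u1, u3], u2], u4], u5] - [[[[u1, u3], u4], u2], u5]
The normal forms differ: not equal.

not equal; the first gives -[[[[u1, u3], u2], u5], u4] + [[[[u1, u3], u5], u2], u4] and the second [[[[u1, u3], u2], u4], u5] - [[[[u1, u3], u4], u2], u5]


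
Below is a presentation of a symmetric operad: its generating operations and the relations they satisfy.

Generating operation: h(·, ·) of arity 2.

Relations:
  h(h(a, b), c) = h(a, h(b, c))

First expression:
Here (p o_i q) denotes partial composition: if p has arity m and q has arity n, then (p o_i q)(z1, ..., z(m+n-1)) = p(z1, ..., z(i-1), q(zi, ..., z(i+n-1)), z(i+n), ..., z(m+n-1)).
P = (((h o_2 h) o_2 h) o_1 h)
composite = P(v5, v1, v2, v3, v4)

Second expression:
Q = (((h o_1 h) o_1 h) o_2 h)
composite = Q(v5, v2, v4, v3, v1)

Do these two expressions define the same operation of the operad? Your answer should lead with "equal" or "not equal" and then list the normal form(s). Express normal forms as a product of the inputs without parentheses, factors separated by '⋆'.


not equal; first: v5 ⋆ v1 ⋆ v2 ⋆ v3 ⋆ v4; second: v5 ⋆ v2 ⋆ v4 ⋆ v3 ⋆ v1


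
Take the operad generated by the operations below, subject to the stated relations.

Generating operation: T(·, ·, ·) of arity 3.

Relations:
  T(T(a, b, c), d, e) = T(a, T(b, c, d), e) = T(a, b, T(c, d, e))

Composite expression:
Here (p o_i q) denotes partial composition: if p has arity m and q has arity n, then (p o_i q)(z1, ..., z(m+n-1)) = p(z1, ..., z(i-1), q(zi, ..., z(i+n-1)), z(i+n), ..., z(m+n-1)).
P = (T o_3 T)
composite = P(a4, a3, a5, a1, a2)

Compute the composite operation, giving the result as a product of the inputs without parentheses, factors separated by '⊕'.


a4 ⊕ a3 ⊕ a5 ⊕ a1 ⊕ a2

Under associativity of T, the answer is the a's in reading order.
T(a5, a1, a2) reduces to a5 ⊕ a1 ⊕ a2
T(a4, a3, T(a5, a1, a2)) reduces to a4 ⊕ a3 ⊕ a5 ⊕ a1 ⊕ a2


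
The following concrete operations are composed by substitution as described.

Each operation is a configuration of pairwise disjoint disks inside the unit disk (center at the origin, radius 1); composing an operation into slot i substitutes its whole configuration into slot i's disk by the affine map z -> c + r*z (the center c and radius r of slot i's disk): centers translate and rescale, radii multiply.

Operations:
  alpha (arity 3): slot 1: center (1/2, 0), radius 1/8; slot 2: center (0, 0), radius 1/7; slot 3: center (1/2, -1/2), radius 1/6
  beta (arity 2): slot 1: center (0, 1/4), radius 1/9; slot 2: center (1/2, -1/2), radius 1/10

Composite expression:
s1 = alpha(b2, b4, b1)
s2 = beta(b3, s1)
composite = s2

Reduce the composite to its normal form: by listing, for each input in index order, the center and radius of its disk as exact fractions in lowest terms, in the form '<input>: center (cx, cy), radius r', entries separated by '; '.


b1: center (11/20, -11/20), radius 1/60; b2: center (11/20, -1/2), radius 1/80; b3: center (0, 1/4), radius 1/9; b4: center (1/2, -1/2), radius 1/70

Below beta, radii multiply path by path; the b-disk centers shift.
input b3: applying the 1 nested substitution gives center (0, 1/4), radius 1/9
input b2: applying the 2 nested substitutions gives center (11/20, -1/2), radius 1/80
input b4: applying the 2 nested substitutions gives center (1/2, -1/2), radius 1/70
input b1: applying the 2 nested substitutions gives center (11/20, -11/20), radius 1/60


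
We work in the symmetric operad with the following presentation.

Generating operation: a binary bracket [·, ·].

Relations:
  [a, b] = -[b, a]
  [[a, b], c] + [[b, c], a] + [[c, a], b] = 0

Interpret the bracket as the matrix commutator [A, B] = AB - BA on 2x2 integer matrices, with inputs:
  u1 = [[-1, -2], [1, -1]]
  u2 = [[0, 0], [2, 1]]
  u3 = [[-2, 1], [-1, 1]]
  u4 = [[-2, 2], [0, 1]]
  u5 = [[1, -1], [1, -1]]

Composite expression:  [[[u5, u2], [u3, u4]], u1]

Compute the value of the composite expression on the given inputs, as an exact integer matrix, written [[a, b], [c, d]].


[[0, 72], [36, 0]]

[u5, u2] = [[-2, -1], [-5, 2]]
[u3, u4] = [[2, -3], [3, -2]]
[[u5, u2], [u3, u4]] = [[-18, 16], [-8, 18]]
[[[u5, u2], [u3, u4]], u1] = [[0, 72], [36, 0]]


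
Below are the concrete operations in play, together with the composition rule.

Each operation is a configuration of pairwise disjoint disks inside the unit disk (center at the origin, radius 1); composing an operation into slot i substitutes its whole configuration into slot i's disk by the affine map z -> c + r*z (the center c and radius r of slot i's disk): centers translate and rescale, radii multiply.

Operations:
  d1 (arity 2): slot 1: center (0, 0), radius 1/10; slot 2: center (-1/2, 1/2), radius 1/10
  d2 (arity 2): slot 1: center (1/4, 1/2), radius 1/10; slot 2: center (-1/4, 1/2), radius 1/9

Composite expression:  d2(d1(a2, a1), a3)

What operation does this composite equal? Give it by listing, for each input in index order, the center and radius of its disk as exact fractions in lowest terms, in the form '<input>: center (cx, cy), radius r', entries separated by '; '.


a1: center (1/5, 11/20), radius 1/100; a2: center (1/4, 1/2), radius 1/100; a3: center (-1/4, 1/2), radius 1/9

Each a-disk chains the slot maps above it in d2; radii multiply.
input a2: composing its 2 substitution steps yields center (1/4, 1/2), radius 1/100
input a1: composing its 2 substitution steps yields center (1/5, 11/20), radius 1/100
input a3: composing its 1 substitution step yields center (-1/4, 1/2), radius 1/9


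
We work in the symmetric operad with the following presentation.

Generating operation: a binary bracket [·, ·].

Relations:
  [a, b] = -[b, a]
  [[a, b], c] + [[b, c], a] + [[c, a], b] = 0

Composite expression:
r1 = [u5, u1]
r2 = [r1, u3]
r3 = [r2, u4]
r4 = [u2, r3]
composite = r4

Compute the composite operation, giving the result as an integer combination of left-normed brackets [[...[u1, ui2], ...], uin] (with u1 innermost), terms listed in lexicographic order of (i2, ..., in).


Skip Jacobi rewriting: expand, keep u1-initial words, read off terms.
Composite bracket: [u2, [[[u5, u1], u3], u4]]
The bracket unfolds into 16 signed words via [a, b] = ab - ba (2^4 = 16).
Keep just the words that open with u1:
  word u1u5u3u4u2 has sign +1, contributing +[[[[u1, u5], u3], u4], u2]

[[[[u1, u5], u3], u4], u2]


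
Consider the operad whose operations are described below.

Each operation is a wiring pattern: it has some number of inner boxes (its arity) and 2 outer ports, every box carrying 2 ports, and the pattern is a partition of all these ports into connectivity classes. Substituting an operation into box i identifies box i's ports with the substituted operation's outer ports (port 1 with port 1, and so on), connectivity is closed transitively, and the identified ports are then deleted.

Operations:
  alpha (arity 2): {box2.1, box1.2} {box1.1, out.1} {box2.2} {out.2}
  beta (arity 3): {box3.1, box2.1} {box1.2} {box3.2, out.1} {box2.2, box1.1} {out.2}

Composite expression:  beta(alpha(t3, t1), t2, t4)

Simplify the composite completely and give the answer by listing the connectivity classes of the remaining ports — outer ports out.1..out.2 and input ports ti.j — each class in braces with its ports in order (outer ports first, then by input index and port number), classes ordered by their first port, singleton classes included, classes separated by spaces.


{out.1, t4.2} {out.2} {t1.1, t3.2} {t1.2} {t2.1, t4.1} {t2.2, t3.1}

Substituting into beta glues patterns; closure does the rest.
composing alpha on (t3, t1), with out.j its own outer ports: {out.1, t3.1} {out.2} {t1.1, t3.2} {t1.2}
composing beta on (t3, t1, t2, t4), with out.j its own outer ports: {out.1, t4.2} {out.2} {t1.1, t3.2} {t1.2} {t2.1, t4.1} {t2.2, t3.1}


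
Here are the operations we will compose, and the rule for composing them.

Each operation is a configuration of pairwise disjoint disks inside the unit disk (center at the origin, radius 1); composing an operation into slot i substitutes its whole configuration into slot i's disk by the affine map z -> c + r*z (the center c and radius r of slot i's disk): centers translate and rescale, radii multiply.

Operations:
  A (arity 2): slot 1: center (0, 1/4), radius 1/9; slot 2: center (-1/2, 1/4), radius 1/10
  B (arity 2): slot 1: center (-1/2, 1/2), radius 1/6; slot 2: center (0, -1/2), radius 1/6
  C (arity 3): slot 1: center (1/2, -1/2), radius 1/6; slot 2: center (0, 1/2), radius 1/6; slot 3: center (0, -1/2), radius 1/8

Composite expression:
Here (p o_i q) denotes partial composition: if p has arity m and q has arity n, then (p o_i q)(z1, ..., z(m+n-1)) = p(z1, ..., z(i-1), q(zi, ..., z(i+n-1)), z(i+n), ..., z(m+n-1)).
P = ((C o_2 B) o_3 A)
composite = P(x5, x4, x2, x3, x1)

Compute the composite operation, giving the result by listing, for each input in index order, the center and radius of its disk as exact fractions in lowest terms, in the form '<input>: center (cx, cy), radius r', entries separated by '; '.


Nesting under C composes maps z -> c + r*z down each x-path.
tracing x5 down its 1-map path: center (1/2, -1/2), radius 1/6
tracing x4 down its 2-map path: center (-1/12, 7/12), radius 1/36
tracing x2 down its 3-map path: center (0, 61/144), radius 1/324
tracing x3 down its 3-map path: center (-1/72, 61/144), radius 1/360
tracing x1 down its 1-map path: center (0, -1/2), radius 1/8

x1: center (0, -1/2), radius 1/8; x2: center (0, 61/144), radius 1/324; x3: center (-1/72, 61/144), radius 1/360; x4: center (-1/12, 7/12), radius 1/36; x5: center (1/2, -1/2), radius 1/6


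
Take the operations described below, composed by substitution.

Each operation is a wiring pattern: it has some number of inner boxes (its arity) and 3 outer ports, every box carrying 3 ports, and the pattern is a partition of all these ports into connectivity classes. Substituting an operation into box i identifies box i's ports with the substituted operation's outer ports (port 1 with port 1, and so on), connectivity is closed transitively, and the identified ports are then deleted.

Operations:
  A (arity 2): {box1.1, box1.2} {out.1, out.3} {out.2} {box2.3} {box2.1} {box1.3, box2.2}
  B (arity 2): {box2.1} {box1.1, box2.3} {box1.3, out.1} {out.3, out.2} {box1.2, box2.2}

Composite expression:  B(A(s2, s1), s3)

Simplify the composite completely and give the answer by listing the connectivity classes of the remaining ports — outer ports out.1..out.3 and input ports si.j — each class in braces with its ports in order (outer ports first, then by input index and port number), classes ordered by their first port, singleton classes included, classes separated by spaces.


{out.1, s3.3} {out.2, out.3} {s1.1} {s1.2, s2.3} {s1.3} {s2.1, s2.2} {s3.1} {s3.2}

After gluing at B, chains via deleted ports link the s-ports.
through A, on inputs (s2, s1): {out.1, out.3} {out.2} {s1.1} {s1.2, s2.3} {s1.3} {s2.1, s2.2} (out.j = stage outer ports)
through B, on inputs (s2, s1, s3): {out.1, s3.3} {out.2, out.3} {s1.1} {s1.2, s2.3} {s1.3} {s2.1, s2.2} {s3.1} {s3.2} (out.j = stage outer ports)


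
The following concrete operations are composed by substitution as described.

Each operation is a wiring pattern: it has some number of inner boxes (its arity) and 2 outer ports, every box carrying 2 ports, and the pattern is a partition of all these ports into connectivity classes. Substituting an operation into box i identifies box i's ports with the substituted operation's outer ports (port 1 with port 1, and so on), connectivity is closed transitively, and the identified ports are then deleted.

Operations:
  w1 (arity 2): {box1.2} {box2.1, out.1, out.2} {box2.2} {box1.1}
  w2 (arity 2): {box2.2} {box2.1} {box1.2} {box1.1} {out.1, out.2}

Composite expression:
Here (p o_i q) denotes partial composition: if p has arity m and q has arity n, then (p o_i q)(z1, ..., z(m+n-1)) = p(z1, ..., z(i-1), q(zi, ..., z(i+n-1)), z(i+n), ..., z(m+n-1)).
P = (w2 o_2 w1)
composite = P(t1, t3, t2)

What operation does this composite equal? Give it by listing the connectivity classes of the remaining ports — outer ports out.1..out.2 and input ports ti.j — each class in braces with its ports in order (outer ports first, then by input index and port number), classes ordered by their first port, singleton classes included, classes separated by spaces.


{out.1, out.2} {t1.1} {t1.2} {t2.1} {t2.2} {t3.1} {t3.2}


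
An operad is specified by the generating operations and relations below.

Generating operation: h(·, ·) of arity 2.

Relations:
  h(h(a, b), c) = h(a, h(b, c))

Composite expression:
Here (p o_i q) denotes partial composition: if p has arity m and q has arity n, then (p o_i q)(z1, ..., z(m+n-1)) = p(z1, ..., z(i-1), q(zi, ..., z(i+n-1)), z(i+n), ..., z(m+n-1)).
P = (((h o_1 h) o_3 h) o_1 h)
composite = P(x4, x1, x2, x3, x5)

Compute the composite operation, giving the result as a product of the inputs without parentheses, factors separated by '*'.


x4 * x1 * x2 * x3 * x5

Key point: h is associative — brackets drop, the x-order remains.
h(x4, x1) reduces to x4 * x1
h(h(x4, x1), x2) reduces to x4 * x1 * x2
h(x3, x5) reduces to x3 * x5
h(h(h(x4, x1), x2), h(x3, x5)) reduces to x4 * x1 * x2 * x3 * x5


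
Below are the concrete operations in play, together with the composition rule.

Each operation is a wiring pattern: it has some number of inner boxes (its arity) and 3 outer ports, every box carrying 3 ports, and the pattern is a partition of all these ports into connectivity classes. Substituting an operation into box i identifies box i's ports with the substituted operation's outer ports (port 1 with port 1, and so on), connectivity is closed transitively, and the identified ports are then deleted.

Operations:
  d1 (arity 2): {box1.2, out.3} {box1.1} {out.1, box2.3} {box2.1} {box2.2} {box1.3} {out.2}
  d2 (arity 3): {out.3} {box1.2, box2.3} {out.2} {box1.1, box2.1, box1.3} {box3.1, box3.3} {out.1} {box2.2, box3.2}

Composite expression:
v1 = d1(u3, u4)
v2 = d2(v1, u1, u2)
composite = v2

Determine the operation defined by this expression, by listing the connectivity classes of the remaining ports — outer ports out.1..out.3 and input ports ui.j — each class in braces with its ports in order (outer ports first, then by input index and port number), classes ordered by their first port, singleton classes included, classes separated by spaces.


{out.1} {out.2} {out.3} {u1.1, u3.2, u4.3} {u1.2, u2.2} {u1.3} {u2.1, u2.3} {u3.1} {u3.3} {u4.1} {u4.2}

Reachability decides: close wires over d2-identified ports.
through d1, on inputs (u3, u4): {out.1, u4.3} {out.2} {out.3, u3.2} {u3.1} {u3.3} {u4.1} {u4.2} (out.j = stage outer ports)
through d2, on inputs (u3, u4, u1, u2): {out.1} {out.2} {out.3} {u1.1, u3.2, u4.3} {u1.2, u2.2} {u1.3} {u2.1, u2.3} {u3.1} {u3.3} {u4.1} {u4.2} (out.j = stage outer ports)


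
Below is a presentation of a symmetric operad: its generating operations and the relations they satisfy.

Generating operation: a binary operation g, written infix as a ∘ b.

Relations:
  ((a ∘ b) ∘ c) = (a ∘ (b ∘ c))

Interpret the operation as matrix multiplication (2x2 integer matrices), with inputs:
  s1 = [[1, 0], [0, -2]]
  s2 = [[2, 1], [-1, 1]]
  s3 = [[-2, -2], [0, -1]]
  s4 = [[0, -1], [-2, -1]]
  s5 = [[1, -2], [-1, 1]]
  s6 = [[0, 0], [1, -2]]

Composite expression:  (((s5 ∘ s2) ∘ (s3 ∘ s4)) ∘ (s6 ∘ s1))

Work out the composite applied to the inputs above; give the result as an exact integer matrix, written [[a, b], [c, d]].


(s5 ∘ s2) = [[4, -1], [-3, 0]]
(s3 ∘ s4) = [[4, 4], [2, 1]]
((s5 ∘ s2) ∘ (s3 ∘ s4)) = [[14, 15], [-12, -12]]
(s6 ∘ s1) = [[0, 0], [1, 4]]
(((s5 ∘ s2) ∘ (s3 ∘ s4)) ∘ (s6 ∘ s1)) = [[15, 60], [-12, -48]]

[[15, 60], [-12, -48]]


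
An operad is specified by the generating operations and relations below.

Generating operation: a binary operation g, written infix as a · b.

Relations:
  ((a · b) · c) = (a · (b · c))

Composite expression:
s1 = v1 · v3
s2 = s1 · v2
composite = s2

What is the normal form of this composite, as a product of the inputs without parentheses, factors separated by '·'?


The g-tree's shape is irrelevant; the v-reading-order decides.
(v1 · v3) unparenthesizes to v1 · v3
((v1 · v3) · v2) unparenthesizes to v1 · v3 · v2

v1 · v3 · v2


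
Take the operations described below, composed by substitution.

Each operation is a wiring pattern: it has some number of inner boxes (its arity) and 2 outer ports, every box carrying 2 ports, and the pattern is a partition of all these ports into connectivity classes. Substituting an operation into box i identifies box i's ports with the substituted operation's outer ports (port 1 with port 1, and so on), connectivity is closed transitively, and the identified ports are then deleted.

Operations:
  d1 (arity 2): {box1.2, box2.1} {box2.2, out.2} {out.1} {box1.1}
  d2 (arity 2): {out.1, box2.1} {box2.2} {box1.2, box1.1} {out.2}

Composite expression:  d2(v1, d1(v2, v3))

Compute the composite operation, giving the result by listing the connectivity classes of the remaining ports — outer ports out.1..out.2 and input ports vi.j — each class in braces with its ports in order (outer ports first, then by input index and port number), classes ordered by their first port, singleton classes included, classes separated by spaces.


{out.1} {out.2} {v1.1, v1.2} {v2.1} {v2.2, v3.1} {v3.2}

Reachability decides: close wires over d2-identified ports.
d1 over (v2, v3) gives {out.1} {out.2, v3.2} {v2.1} {v2.2, v3.1}, out.j being that stage's outer ports
d2 over (v1, v2, v3) gives {out.1} {out.2} {v1.1, v1.2} {v2.1} {v2.2, v3.1} {v3.2}, out.j being that stage's outer ports


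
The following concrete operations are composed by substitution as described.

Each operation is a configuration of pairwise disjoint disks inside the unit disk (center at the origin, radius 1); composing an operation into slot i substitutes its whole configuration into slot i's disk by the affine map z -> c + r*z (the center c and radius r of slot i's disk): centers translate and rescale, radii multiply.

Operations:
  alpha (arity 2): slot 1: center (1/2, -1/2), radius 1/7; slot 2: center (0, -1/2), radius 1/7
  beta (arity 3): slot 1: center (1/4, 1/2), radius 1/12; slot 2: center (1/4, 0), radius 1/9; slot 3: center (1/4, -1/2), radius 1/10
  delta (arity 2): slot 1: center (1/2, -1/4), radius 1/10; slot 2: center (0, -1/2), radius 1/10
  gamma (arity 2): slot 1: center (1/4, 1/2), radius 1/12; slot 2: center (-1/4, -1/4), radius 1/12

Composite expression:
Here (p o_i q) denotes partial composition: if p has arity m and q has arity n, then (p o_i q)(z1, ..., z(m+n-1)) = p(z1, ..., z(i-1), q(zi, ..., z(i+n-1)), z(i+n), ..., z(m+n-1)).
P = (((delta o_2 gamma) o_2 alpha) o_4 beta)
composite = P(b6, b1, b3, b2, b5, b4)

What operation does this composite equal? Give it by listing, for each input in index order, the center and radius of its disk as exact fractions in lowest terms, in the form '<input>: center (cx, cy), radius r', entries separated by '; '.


b1: center (7/240, -109/240), radius 1/840; b2: center (-11/480, -25/48), radius 1/1440; b3: center (1/40, -109/240), radius 1/840; b4: center (-11/480, -127/240), radius 1/1200; b5: center (-11/480, -21/40), radius 1/1080; b6: center (1/2, -1/4), radius 1/10


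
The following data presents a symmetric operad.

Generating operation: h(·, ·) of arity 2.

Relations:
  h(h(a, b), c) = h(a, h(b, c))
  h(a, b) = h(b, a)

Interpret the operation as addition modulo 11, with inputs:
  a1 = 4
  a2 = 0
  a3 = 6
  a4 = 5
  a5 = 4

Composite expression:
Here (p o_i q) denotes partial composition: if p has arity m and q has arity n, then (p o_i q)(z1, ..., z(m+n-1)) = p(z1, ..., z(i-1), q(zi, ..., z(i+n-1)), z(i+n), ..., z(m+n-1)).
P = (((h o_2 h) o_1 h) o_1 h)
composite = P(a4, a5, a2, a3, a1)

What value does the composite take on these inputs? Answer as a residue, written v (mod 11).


h(a4, a5) = 9
h(h(a4, a5), a2) = 9
h(a3, a1) = 10
h(h(h(a4, a5), a2), h(a3, a1)) = 8

8 (mod 11)


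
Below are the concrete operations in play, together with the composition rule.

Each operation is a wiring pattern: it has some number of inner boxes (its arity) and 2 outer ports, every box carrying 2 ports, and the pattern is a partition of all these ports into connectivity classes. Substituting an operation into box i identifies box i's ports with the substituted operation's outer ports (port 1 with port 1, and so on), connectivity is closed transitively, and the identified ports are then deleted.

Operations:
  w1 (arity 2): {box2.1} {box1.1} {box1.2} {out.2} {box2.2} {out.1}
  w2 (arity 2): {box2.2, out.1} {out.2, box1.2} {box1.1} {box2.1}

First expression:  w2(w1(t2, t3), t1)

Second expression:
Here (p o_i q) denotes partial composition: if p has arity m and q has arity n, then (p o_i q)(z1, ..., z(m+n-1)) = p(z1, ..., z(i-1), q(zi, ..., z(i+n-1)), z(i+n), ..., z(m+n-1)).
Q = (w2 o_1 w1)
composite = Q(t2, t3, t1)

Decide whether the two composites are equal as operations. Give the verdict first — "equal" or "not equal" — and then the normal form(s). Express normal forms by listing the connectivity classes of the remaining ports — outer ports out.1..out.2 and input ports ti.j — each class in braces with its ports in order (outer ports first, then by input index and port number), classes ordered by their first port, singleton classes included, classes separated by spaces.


equal; the common form is {out.1, t1.2} {out.2} {t1.1} {t2.1} {t2.2} {t3.1} {t3.2}

Normal form of the first expression: {out.1, t1.2} {out.2} {t1.1} {t2.1} {t2.2} {t3.1} {t3.2}
Normal form of the second expression: {out.1, t1.2} {out.2} {t1.1} {t2.1} {t2.2} {t3.1} {t3.2}
The normal forms match — equal.


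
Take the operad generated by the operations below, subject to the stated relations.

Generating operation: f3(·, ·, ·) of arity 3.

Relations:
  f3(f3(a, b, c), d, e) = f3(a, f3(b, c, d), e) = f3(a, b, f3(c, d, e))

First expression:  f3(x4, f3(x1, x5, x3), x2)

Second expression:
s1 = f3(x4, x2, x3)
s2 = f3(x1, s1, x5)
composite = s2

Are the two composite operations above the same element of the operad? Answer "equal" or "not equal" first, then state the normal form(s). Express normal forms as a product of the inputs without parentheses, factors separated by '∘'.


not equal: they reduce to x4 ∘ x1 ∘ x5 ∘ x3 ∘ x2 and x1 ∘ x4 ∘ x2 ∘ x3 ∘ x5

The first composite normalizes to x4 ∘ x1 ∘ x5 ∘ x3 ∘ x2
The second composite normalizes to x1 ∘ x4 ∘ x2 ∘ x3 ∘ x5
No match — not equal.


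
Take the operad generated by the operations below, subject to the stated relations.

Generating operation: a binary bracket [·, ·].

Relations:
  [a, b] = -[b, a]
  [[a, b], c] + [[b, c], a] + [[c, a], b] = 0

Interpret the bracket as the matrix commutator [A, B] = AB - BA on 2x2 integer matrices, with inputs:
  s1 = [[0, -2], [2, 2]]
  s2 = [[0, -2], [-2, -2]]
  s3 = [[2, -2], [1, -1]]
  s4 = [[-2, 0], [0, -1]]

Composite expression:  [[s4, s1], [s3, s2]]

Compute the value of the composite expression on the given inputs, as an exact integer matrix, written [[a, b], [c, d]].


[[20, -24], [24, -20]]

[s4, s1] = [[0, 2], [2, 0]]
[s3, s2] = [[6, -2], [8, -6]]
[[s4, s1], [s3, s2]] = [[20, -24], [24, -20]]


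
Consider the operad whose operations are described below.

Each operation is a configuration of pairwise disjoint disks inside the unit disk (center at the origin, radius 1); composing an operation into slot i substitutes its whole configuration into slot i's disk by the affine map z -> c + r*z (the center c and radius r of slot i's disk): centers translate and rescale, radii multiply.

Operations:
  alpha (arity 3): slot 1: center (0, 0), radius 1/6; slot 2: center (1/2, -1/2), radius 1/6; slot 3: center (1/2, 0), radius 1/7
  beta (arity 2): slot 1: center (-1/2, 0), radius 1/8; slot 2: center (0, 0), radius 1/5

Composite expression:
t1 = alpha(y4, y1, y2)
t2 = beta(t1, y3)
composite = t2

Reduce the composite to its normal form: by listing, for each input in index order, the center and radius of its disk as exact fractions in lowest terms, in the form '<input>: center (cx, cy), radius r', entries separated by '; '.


Nesting under beta composes maps z -> c + r*z down each y-path.
for y4, the 2-step affine chain lands on center (-1/2, 0), radius 1/48
for y1, the 2-step affine chain lands on center (-7/16, -1/16), radius 1/48
for y2, the 2-step affine chain lands on center (-7/16, 0), radius 1/56
for y3, the 1-step affine chain lands on center (0, 0), radius 1/5

y1: center (-7/16, -1/16), radius 1/48; y2: center (-7/16, 0), radius 1/56; y3: center (0, 0), radius 1/5; y4: center (-1/2, 0), radius 1/48


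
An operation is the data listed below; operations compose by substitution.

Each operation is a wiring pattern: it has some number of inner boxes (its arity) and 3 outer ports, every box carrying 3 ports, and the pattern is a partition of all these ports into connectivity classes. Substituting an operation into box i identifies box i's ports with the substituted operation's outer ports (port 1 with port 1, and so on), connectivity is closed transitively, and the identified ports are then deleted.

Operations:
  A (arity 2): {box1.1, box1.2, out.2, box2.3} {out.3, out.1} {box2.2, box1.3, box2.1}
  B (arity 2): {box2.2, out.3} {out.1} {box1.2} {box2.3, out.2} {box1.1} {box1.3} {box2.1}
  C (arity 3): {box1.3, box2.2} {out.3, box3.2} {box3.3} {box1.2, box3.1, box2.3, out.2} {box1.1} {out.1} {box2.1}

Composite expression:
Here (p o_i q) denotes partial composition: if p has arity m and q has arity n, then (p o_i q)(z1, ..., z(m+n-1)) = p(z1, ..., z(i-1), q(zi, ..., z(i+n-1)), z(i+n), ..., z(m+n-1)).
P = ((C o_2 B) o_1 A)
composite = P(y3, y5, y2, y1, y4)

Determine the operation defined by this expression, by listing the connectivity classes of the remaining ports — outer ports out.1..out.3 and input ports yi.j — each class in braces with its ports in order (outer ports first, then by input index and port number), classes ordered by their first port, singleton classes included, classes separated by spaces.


{out.1} {out.2, y1.2, y3.1, y3.2, y4.1, y5.3} {out.3, y4.2} {y1.1} {y1.3} {y2.1} {y2.2} {y2.3} {y3.3, y5.1, y5.2} {y4.3}

Connectivity passes through glued C-boundaries; trace each wire chain.
after A, the pattern on (y3, y5) reads {out.1, out.3} {out.2, y3.1, y3.2, y5.3} {y3.3, y5.1, y5.2} (out.j = its outer ports)
after B, the pattern on (y2, y1) reads {out.1} {out.2, y1.3} {out.3, y1.2} {y1.1} {y2.1} {y2.2} {y2.3} (out.j = its outer ports)
after C, the pattern on (y3, y5, y2, y1, y4) reads {out.1} {out.2, y1.2, y3.1, y3.2, y4.1, y5.3} {out.3, y4.2} {y1.1} {y1.3} {y2.1} {y2.2} {y2.3} {y3.3, y5.1, y5.2} {y4.3} (out.j = its outer ports)
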